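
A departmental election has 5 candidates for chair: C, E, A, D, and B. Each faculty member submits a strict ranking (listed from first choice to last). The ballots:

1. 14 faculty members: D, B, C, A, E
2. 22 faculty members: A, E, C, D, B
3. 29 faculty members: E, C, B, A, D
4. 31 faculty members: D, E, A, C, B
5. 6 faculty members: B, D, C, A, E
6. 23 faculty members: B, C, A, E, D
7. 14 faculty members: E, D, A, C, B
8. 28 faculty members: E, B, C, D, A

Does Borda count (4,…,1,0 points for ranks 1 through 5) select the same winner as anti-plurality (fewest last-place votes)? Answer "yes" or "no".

no

Borda — scores: C 341, E 466, A 273, D 290, B 300. Winner: E.
Anti-plurality — last-place votes: C 0, E 20, A 28, D 52, B 67. Winner: C.
The two methods disagree.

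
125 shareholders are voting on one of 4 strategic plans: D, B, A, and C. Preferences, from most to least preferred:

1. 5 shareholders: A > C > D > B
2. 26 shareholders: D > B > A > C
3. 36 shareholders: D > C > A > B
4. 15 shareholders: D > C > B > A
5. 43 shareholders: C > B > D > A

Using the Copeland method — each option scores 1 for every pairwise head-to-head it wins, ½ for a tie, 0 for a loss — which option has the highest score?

D: beats B, A, and C → score 3.
B: beats A; loses to D and C → score 1.
A: loses to D, B, and C → score 0.
C: beats B and A; loses to D → score 2.
D has the best pairwise record.

D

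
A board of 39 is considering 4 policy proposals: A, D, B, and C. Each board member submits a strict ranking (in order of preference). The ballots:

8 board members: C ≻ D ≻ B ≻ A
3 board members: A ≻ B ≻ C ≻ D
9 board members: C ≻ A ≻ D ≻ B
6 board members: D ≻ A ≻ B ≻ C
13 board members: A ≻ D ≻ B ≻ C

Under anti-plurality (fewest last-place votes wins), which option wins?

Last-place votes: A 8, D 3, B 9, C 19.
D is ranked last by the fewest voters, so D wins.

D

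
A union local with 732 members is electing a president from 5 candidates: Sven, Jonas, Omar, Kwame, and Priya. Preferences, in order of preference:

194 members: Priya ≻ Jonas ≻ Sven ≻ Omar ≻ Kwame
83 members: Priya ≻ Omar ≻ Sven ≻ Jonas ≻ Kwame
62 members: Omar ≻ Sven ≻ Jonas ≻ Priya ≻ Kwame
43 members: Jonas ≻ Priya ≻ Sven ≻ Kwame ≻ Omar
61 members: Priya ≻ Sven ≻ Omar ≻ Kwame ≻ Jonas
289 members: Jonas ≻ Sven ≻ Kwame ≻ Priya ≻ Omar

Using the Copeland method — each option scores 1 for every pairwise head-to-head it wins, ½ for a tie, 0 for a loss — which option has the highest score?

Jonas

Sven: beats Omar and Kwame; loses to Jonas and Priya → score 2.
Jonas: beats Sven, Omar, Kwame, and Priya → score 4.
Omar: beats Kwame; loses to Sven, Jonas, and Priya → score 1.
Kwame: loses to Sven, Jonas, Omar, and Priya → score 0.
Priya: beats Sven, Omar, and Kwame; loses to Jonas → score 3.
Jonas has the best pairwise record.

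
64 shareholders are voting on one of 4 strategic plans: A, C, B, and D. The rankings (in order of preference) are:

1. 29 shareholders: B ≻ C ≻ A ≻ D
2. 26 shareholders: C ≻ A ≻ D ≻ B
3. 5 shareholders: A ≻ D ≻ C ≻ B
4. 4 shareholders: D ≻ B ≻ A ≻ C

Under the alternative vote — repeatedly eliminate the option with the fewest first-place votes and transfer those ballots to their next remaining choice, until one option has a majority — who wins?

B

Round 1: A 5, C 26, B 29, D 4. Eliminate D.
Round 2: A 5, C 26, B 33. B has a majority.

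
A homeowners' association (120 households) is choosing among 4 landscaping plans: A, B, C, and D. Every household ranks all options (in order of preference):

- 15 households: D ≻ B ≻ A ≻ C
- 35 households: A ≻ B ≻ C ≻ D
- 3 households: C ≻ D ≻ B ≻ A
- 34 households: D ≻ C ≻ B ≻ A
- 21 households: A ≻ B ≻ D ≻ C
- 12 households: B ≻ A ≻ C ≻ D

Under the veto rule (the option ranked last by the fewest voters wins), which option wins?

Last-place votes: A 37, B 0, C 36, D 47.
B is ranked last by the fewest voters, so B wins.

B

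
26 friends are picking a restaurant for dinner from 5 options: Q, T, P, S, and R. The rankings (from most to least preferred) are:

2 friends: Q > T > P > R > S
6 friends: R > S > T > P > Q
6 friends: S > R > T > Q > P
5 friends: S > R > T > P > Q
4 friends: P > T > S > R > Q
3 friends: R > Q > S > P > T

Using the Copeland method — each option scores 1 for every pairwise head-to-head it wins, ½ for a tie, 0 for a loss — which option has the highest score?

Q: loses to T, P, S, and R → score 0.
T: beats Q and P; loses to S and R → score 2.
P: beats Q; loses to T, S, and R → score 1.
S: beats Q, T, P, and R → score 4.
R: beats Q, T, and P; loses to S → score 3.
S has the best pairwise record.

S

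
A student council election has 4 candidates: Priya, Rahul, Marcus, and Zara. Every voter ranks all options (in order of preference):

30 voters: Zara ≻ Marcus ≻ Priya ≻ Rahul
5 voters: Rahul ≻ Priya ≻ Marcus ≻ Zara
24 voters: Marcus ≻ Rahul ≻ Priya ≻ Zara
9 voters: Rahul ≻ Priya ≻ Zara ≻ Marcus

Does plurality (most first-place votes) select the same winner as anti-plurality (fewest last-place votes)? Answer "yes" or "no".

Plurality — first-place votes: Priya 0, Rahul 14, Marcus 24, Zara 30. Winner: Zara.
Anti-plurality — last-place votes: Priya 0, Rahul 30, Marcus 9, Zara 29. Winner: Priya.
The two methods disagree.

no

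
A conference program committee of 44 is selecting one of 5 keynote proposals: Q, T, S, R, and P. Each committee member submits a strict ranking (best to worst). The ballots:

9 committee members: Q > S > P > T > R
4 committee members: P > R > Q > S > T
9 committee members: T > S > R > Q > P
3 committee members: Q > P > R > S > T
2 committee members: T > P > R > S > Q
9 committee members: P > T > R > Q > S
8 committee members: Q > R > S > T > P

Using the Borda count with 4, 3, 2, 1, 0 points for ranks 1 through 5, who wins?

Q: 9·4 + 4·2 + 9·1 + 3·4 + 2·0 + 9·1 + 8·4 = 106
T: 9·1 + 4·0 + 9·4 + 3·0 + 2·4 + 9·3 + 8·1 = 88
S: 9·3 + 4·1 + 9·3 + 3·1 + 2·1 + 9·0 + 8·2 = 79
R: 9·0 + 4·3 + 9·2 + 3·2 + 2·2 + 9·2 + 8·3 = 82
P: 9·2 + 4·4 + 9·0 + 3·3 + 2·3 + 9·4 + 8·0 = 85
Q has the highest Borda score (106).

Q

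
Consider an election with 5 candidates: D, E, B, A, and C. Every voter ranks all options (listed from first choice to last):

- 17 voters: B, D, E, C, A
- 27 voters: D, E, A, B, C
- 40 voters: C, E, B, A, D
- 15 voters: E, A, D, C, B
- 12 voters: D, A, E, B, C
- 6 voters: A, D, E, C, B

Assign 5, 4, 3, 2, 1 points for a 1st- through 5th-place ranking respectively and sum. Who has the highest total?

E

D: 17·4 + 27·5 + 40·1 + 15·3 + 12·5 + 6·4 = 372
E: 17·3 + 27·4 + 40·4 + 15·5 + 12·3 + 6·3 = 448
B: 17·5 + 27·2 + 40·3 + 15·1 + 12·2 + 6·1 = 304
A: 17·1 + 27·3 + 40·2 + 15·4 + 12·4 + 6·5 = 316
C: 17·2 + 27·1 + 40·5 + 15·2 + 12·1 + 6·2 = 315
E has the highest Borda score (448).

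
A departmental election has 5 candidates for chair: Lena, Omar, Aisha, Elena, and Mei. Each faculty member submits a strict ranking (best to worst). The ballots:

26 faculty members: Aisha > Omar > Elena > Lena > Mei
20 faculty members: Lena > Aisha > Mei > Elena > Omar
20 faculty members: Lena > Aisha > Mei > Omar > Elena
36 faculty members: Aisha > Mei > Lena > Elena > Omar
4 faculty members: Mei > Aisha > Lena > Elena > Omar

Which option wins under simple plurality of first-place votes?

Aisha

First-place votes: Lena 40, Omar 0, Aisha 62, Elena 0, Mei 4.
Aisha has the most first-place votes.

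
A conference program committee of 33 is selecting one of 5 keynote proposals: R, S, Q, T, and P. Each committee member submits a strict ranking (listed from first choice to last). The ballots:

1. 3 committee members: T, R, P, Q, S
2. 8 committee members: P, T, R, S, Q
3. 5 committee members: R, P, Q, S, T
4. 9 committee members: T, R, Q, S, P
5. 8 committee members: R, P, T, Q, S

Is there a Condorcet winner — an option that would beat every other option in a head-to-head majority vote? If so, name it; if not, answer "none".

none

Checking pairwise contests:
T beats R 20–13.
R beats S 33–0.
R beats Q 33–0.
P beats T 21–12.
R beats P 25–8.
Every option loses at least one head-to-head, so there is no Condorcet winner.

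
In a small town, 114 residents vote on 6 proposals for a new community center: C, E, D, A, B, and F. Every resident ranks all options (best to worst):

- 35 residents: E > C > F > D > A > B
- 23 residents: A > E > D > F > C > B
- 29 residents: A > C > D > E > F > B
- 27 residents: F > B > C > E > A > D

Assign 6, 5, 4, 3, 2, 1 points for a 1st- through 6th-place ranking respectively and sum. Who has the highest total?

E

C: 35·5 + 23·2 + 29·5 + 27·4 = 474
E: 35·6 + 23·5 + 29·3 + 27·3 = 493
D: 35·3 + 23·4 + 29·4 + 27·1 = 340
A: 35·2 + 23·6 + 29·6 + 27·2 = 436
B: 35·1 + 23·1 + 29·1 + 27·5 = 222
F: 35·4 + 23·3 + 29·2 + 27·6 = 429
E has the highest Borda score (493).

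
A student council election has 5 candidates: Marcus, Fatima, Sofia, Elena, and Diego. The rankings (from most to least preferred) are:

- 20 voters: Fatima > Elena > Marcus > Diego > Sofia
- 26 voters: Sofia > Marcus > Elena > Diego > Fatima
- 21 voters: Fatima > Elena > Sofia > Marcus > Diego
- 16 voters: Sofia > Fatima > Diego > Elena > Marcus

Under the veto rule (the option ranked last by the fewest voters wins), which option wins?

Elena

Last-place votes: Marcus 16, Fatima 26, Sofia 20, Elena 0, Diego 21.
Elena is ranked last by the fewest voters, so Elena wins.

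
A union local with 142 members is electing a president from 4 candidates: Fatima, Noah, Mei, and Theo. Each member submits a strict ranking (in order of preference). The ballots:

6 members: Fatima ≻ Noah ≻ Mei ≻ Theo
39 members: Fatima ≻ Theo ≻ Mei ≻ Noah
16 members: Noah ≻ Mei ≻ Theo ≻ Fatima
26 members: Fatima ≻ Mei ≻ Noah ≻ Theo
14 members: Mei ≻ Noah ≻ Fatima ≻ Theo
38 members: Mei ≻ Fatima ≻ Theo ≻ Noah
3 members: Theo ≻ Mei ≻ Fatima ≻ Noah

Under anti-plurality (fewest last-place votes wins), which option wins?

Mei

Last-place votes: Fatima 16, Noah 80, Mei 0, Theo 46.
Mei is ranked last by the fewest voters, so Mei wins.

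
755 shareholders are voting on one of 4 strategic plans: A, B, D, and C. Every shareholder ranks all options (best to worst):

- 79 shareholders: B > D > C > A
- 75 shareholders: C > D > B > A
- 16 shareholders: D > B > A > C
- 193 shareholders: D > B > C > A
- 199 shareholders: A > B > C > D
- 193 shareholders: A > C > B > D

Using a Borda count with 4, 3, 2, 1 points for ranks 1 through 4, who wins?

A: 79·1 + 75·1 + 16·2 + 193·1 + 199·4 + 193·4 = 1947
B: 79·4 + 75·2 + 16·3 + 193·3 + 199·3 + 193·2 = 2076
D: 79·3 + 75·3 + 16·4 + 193·4 + 199·1 + 193·1 = 1690
C: 79·2 + 75·4 + 16·1 + 193·2 + 199·2 + 193·3 = 1837
B has the highest Borda score (2076).

B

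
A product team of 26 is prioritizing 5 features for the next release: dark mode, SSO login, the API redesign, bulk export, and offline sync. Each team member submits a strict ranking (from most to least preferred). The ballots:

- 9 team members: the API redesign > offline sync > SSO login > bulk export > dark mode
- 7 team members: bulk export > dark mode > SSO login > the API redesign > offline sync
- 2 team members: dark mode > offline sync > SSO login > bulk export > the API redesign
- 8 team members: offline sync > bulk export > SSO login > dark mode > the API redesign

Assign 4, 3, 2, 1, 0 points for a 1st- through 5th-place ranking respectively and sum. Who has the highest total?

dark mode: 9·0 + 7·3 + 2·4 + 8·1 = 37
SSO login: 9·2 + 7·2 + 2·2 + 8·2 = 52
the API redesign: 9·4 + 7·1 + 2·0 + 8·0 = 43
bulk export: 9·1 + 7·4 + 2·1 + 8·3 = 63
offline sync: 9·3 + 7·0 + 2·3 + 8·4 = 65
offline sync has the highest Borda score (65).

offline sync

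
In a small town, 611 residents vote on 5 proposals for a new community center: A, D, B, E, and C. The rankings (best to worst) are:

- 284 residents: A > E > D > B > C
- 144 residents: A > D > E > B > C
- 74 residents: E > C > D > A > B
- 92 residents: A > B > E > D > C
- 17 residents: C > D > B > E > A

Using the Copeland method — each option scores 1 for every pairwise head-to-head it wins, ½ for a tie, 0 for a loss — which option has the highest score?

A: beats D, B, E, and C → score 4.
D: beats B and C; loses to A and E → score 2.
B: beats C; loses to A, D, and E → score 1.
E: beats D, B, and C; loses to A → score 3.
C: loses to A, D, B, and E → score 0.
A has the best pairwise record.

A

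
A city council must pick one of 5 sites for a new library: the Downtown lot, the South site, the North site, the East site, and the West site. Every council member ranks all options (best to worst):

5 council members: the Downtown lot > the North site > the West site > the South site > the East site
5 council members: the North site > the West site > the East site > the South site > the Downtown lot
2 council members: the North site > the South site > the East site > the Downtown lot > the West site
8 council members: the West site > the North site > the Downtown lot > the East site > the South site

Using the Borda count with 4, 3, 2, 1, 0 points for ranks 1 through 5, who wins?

the Downtown lot: 5·4 + 5·0 + 2·1 + 8·2 = 38
the South site: 5·1 + 5·1 + 2·3 + 8·0 = 16
the North site: 5·3 + 5·4 + 2·4 + 8·3 = 67
the East site: 5·0 + 5·2 + 2·2 + 8·1 = 22
the West site: 5·2 + 5·3 + 2·0 + 8·4 = 57
the North site has the highest Borda score (67).

the North site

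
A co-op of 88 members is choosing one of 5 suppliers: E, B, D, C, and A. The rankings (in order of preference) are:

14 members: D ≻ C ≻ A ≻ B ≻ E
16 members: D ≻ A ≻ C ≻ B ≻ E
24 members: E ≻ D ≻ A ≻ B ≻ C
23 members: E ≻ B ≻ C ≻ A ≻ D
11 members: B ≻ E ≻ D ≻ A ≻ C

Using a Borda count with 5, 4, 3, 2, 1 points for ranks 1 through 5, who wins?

E: 14·1 + 16·1 + 24·5 + 23·5 + 11·4 = 309
B: 14·2 + 16·2 + 24·2 + 23·4 + 11·5 = 255
D: 14·5 + 16·5 + 24·4 + 23·1 + 11·3 = 302
C: 14·4 + 16·3 + 24·1 + 23·3 + 11·1 = 208
A: 14·3 + 16·4 + 24·3 + 23·2 + 11·2 = 246
E has the highest Borda score (309).

E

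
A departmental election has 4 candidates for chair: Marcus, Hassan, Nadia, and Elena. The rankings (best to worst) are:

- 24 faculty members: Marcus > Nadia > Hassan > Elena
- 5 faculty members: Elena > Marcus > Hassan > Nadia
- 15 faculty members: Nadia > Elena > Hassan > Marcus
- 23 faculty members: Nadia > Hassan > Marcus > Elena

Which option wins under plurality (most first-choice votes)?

Nadia

First-place votes: Marcus 24, Hassan 0, Nadia 38, Elena 5.
Nadia has the most first-place votes.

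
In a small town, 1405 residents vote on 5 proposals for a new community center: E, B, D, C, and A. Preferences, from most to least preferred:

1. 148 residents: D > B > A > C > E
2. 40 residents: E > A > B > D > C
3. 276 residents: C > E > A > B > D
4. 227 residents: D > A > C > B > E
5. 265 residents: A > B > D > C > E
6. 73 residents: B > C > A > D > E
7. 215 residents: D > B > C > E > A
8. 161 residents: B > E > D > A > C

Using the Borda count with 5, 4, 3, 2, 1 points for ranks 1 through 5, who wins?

B

E: 148·1 + 40·5 + 276·4 + 227·1 + 265·1 + 73·1 + 215·2 + 161·4 = 3091
B: 148·4 + 40·3 + 276·2 + 227·2 + 265·4 + 73·5 + 215·4 + 161·5 = 4808
D: 148·5 + 40·2 + 276·1 + 227·5 + 265·3 + 73·2 + 215·5 + 161·3 = 4730
C: 148·2 + 40·1 + 276·5 + 227·3 + 265·2 + 73·4 + 215·3 + 161·1 = 4025
A: 148·3 + 40·4 + 276·3 + 227·4 + 265·5 + 73·3 + 215·1 + 161·2 = 4421
B has the highest Borda score (4808).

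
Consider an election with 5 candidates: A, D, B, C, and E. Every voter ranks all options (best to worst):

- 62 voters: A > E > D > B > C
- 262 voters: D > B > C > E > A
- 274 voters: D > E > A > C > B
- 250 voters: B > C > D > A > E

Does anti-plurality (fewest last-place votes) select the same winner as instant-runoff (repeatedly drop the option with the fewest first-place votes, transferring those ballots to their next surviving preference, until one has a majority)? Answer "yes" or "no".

Anti-plurality — last-place votes: A 262, D 0, B 274, C 62, E 250. Winner: D.
Instant-runoff — R1 A 62, D 536, B 250, C 0, E 0 (D winner). Winner: D.
The two methods agree.

yes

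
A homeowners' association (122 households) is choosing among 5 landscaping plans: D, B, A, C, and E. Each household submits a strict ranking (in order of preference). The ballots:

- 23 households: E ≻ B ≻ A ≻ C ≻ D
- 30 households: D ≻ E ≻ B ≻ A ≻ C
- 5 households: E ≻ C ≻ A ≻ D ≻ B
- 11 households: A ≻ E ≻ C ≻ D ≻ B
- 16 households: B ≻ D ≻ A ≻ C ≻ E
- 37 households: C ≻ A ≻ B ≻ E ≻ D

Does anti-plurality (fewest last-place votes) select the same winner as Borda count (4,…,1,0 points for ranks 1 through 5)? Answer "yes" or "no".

yes

Anti-plurality — last-place votes: D 60, B 16, A 0, C 30, E 16. Winner: A.
Borda — scores: D 184, B 267, A 273, C 224, E 272. Winner: A.
The two methods agree.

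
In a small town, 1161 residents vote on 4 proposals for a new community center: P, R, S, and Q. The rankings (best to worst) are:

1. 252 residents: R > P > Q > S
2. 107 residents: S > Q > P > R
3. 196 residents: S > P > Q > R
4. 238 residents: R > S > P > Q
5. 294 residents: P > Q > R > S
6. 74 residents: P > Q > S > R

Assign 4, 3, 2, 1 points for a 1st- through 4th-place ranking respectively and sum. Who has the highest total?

P

P: 252·3 + 107·2 + 196·3 + 238·2 + 294·4 + 74·4 = 3506
R: 252·4 + 107·1 + 196·1 + 238·4 + 294·2 + 74·1 = 2925
S: 252·1 + 107·4 + 196·4 + 238·3 + 294·1 + 74·2 = 2620
Q: 252·2 + 107·3 + 196·2 + 238·1 + 294·3 + 74·3 = 2559
P has the highest Borda score (3506).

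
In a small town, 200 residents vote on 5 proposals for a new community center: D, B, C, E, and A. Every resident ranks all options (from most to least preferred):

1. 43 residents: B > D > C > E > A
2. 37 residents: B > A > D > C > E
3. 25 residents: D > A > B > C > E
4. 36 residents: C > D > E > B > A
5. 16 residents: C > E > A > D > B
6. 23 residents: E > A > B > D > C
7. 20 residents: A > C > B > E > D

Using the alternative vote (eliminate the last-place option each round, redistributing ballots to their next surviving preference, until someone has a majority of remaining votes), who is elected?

Round 1: D 25, B 80, C 52, E 23, A 20. Eliminate A.
Round 2: D 25, B 80, C 72, E 23. Eliminate E.
Round 3: D 25, B 103, C 72. B has a majority.

B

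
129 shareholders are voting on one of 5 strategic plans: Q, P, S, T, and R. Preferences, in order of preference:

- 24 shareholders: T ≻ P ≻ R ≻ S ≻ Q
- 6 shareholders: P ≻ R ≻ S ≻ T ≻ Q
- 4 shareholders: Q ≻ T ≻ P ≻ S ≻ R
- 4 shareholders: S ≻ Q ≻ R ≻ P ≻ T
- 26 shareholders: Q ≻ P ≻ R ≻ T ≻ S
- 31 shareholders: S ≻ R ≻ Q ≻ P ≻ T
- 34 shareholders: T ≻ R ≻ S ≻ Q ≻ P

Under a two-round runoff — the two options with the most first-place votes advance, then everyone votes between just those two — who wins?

Round 1 first-place votes: Q 30, P 6, S 35, T 58, R 0.
T and S advance.
Runoff: T is preferred to S by 88 voters; S by 41.
T wins the runoff.

T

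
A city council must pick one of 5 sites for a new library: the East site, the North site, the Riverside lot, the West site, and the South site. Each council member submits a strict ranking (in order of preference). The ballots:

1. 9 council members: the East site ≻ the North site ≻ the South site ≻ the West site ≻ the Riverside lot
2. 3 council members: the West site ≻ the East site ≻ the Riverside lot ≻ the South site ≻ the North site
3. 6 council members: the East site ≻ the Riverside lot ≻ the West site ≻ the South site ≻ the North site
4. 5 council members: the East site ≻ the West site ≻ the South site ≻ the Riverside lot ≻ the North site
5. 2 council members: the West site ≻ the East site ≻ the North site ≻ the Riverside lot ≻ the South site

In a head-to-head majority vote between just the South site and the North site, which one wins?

Voters preferring the South site to the North site: 14; preferring the North site to the South site: 11.
the South site wins the head-to-head.

the South site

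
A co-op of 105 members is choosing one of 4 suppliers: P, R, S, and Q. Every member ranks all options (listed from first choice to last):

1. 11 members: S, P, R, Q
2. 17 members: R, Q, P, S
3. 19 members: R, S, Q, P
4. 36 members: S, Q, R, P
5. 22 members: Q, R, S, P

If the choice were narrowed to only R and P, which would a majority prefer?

R

Voters preferring R to P: 94; preferring P to R: 11.
R wins the head-to-head.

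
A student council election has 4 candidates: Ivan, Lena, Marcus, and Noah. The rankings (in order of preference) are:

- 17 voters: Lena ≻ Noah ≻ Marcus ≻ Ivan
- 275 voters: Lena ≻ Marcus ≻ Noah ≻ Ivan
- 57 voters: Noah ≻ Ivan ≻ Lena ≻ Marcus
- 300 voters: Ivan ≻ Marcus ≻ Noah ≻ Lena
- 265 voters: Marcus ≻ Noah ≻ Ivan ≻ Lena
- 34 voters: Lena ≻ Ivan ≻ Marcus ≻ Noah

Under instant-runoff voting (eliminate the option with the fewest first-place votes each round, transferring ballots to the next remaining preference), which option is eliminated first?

Round 1: Ivan 300, Lena 326, Marcus 265, Noah 57. Eliminate Noah.

Noah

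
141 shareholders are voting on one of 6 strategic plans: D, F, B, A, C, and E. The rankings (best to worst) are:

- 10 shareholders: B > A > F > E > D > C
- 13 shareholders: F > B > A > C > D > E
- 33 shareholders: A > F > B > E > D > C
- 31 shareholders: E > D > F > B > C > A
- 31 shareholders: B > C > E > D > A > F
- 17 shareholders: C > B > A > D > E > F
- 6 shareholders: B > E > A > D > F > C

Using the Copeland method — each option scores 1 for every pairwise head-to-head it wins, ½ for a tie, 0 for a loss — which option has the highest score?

B

D: beats F and C; loses to B, A, and E → score 2.
F: beats B and C; loses to D, A, and E → score 2.
B: beats D, A, C, and E; loses to F → score 4.
A: beats D, F, and E; loses to B and C → score 3.
C: beats A; loses to D, F, B, and E → score 1.
E: beats D, F, and C; loses to B and A → score 3.
B has the best pairwise record.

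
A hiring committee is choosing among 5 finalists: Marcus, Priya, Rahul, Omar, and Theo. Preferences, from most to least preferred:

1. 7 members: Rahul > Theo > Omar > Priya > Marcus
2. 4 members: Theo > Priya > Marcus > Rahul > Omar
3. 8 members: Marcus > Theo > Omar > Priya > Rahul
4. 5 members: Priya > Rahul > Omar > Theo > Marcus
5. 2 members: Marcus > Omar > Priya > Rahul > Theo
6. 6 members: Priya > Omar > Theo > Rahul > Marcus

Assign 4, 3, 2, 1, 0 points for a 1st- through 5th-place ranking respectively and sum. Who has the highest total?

Theo

Marcus: 7·0 + 4·2 + 8·4 + 5·0 + 2·4 + 6·0 = 48
Priya: 7·1 + 4·3 + 8·1 + 5·4 + 2·2 + 6·4 = 75
Rahul: 7·4 + 4·1 + 8·0 + 5·3 + 2·1 + 6·1 = 55
Omar: 7·2 + 4·0 + 8·2 + 5·2 + 2·3 + 6·3 = 64
Theo: 7·3 + 4·4 + 8·3 + 5·1 + 2·0 + 6·2 = 78
Theo has the highest Borda score (78).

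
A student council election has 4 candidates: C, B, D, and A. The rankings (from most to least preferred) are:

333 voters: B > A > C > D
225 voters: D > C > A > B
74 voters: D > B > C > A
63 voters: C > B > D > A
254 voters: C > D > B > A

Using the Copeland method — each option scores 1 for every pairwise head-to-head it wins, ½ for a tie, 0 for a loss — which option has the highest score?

C

C: beats B, D, and A → score 3.
B: beats A; loses to C and D → score 1.
D: beats B and A; loses to C → score 2.
A: loses to C, B, and D → score 0.
C has the best pairwise record.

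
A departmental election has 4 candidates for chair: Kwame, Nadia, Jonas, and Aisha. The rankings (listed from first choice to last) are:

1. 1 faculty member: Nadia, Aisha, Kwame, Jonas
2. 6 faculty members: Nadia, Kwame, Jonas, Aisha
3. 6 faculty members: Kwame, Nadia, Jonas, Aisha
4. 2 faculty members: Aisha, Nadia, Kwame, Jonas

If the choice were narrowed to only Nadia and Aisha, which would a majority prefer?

Voters preferring Nadia to Aisha: 13; preferring Aisha to Nadia: 2.
Nadia wins the head-to-head.

Nadia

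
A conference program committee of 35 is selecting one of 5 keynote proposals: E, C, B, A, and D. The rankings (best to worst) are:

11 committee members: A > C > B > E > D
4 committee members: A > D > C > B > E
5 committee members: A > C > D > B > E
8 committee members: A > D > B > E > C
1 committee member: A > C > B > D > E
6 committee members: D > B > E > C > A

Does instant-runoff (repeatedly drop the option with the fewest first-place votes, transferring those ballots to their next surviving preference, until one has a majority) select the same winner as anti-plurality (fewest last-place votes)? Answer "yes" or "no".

no

Instant-runoff — R1 E 0, C 0, B 0, A 29, D 6 (A winner). Winner: A.
Anti-plurality — last-place votes: E 10, C 8, B 0, A 6, D 11. Winner: B.
The two methods disagree.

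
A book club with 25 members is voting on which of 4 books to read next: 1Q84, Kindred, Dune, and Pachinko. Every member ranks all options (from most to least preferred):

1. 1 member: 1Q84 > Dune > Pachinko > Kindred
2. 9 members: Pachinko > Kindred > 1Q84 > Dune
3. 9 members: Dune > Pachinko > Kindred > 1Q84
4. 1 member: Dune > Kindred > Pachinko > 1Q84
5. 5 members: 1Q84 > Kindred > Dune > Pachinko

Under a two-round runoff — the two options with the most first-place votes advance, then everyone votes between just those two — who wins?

Round 1 first-place votes: 1Q84 6, Kindred 0, Dune 10, Pachinko 9.
Dune and Pachinko advance.
Runoff: Dune is preferred to Pachinko by 16 voters; Pachinko by 9.
Dune wins the runoff.

Dune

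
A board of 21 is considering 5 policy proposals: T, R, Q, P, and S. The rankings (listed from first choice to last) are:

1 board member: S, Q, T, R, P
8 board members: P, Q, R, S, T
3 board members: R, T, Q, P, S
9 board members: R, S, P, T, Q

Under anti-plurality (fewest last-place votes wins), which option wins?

R

Last-place votes: T 8, R 0, Q 9, P 1, S 3.
R is ranked last by the fewest voters, so R wins.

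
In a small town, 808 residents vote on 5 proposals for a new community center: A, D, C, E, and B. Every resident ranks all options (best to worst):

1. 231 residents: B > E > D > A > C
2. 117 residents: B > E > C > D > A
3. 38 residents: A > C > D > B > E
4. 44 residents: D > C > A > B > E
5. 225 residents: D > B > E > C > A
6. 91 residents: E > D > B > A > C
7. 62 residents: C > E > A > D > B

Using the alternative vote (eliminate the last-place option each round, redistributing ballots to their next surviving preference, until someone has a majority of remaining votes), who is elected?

D

Round 1: A 38, D 269, C 62, E 91, B 348. Eliminate A.
Round 2: D 269, C 100, E 91, B 348. Eliminate E.
Round 3: D 360, C 100, B 348. Eliminate C.
Round 4: D 460, B 348. D has a majority.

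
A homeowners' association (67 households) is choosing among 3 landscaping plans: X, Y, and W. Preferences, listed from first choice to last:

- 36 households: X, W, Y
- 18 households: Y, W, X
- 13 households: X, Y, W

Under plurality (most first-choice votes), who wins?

First-place votes: X 49, Y 18, W 0.
X has the most first-place votes.

X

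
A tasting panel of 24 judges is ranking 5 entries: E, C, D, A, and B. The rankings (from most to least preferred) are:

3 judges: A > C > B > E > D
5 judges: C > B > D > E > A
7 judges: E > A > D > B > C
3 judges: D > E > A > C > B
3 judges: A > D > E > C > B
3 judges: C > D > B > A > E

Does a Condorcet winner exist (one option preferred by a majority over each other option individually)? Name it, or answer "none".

Checking pairwise contests:
D beats E 14–10.
E beats C 13–11.
A beats D 13–11.
E beats A 15–9.
E beats B 13–11.
Every option loses at least one head-to-head, so there is no Condorcet winner.

none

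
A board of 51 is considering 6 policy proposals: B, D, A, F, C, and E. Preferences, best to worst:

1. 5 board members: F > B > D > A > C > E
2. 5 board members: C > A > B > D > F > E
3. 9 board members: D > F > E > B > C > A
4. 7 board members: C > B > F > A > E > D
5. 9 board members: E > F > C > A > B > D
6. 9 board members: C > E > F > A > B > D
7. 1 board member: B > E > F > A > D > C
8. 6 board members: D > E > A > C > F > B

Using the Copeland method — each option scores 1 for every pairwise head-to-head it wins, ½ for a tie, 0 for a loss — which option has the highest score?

B: beats D; loses to A, F, C, and E → score 1.
D: loses to B, A, F, C, and E → score 0.
A: beats B and D; loses to F, C, and E → score 2.
F: beats B, D, A, and E; loses to C → score 4.
C: beats B, D, A, F, and E → score 5.
E: beats B, D, and A; loses to F and C → score 3.
C has the best pairwise record.

C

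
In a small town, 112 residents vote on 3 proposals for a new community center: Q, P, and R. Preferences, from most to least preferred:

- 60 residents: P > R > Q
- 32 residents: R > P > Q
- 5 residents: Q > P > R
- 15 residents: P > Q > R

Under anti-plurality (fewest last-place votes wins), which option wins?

Last-place votes: Q 92, P 0, R 20.
P is ranked last by the fewest voters, so P wins.

P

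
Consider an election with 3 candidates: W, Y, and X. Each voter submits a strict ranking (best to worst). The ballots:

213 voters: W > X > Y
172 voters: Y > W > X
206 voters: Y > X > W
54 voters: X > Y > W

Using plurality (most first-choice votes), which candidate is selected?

First-place votes: W 213, Y 378, X 54.
Y has the most first-place votes.

Y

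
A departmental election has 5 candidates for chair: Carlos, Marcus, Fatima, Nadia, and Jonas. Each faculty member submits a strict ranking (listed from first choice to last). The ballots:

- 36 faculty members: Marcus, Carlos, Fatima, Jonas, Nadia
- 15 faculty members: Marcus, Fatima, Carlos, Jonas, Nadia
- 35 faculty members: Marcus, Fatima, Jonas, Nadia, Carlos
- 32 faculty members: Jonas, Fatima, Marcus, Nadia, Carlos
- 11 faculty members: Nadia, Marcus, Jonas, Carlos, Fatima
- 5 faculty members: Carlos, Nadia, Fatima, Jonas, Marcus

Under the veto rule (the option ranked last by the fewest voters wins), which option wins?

Last-place votes: Carlos 67, Marcus 5, Fatima 11, Nadia 51, Jonas 0.
Jonas is ranked last by the fewest voters, so Jonas wins.

Jonas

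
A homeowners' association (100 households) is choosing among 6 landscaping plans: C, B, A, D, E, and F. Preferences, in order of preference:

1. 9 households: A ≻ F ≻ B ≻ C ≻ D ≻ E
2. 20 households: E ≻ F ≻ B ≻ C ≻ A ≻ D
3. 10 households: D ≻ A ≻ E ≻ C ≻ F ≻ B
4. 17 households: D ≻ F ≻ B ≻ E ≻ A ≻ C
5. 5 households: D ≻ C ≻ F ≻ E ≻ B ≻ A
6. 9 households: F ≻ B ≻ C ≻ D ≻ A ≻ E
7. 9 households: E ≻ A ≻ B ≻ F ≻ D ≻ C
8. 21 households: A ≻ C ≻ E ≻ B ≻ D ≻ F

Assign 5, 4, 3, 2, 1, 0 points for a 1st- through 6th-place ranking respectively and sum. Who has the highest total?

C: 9·2 + 20·2 + 10·2 + 17·0 + 5·4 + 9·3 + 9·0 + 21·4 = 209
B: 9·3 + 20·3 + 10·0 + 17·3 + 5·1 + 9·4 + 9·3 + 21·2 = 248
A: 9·5 + 20·1 + 10·4 + 17·1 + 5·0 + 9·1 + 9·4 + 21·5 = 272
D: 9·1 + 20·0 + 10·5 + 17·5 + 5·5 + 9·2 + 9·1 + 21·1 = 217
E: 9·0 + 20·5 + 10·3 + 17·2 + 5·2 + 9·0 + 9·5 + 21·3 = 282
F: 9·4 + 20·4 + 10·1 + 17·4 + 5·3 + 9·5 + 9·2 + 21·0 = 272
E has the highest Borda score (282).

E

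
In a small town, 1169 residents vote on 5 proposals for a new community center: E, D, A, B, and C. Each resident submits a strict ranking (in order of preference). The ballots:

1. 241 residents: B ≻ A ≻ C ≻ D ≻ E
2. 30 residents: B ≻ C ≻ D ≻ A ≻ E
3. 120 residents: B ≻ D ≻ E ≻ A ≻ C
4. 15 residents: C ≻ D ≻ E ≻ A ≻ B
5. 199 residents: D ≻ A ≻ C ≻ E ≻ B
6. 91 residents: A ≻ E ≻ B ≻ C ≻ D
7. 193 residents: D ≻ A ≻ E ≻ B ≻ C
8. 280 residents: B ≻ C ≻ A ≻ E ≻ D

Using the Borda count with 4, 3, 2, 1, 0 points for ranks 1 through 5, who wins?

B

E: 241·0 + 30·0 + 120·2 + 15·2 + 199·1 + 91·3 + 193·2 + 280·1 = 1408
D: 241·1 + 30·2 + 120·3 + 15·3 + 199·4 + 91·0 + 193·4 + 280·0 = 2274
A: 241·3 + 30·1 + 120·1 + 15·1 + 199·3 + 91·4 + 193·3 + 280·2 = 2988
B: 241·4 + 30·4 + 120·4 + 15·0 + 199·0 + 91·2 + 193·1 + 280·4 = 3059
C: 241·2 + 30·3 + 120·0 + 15·4 + 199·2 + 91·1 + 193·0 + 280·3 = 1961
B has the highest Borda score (3059).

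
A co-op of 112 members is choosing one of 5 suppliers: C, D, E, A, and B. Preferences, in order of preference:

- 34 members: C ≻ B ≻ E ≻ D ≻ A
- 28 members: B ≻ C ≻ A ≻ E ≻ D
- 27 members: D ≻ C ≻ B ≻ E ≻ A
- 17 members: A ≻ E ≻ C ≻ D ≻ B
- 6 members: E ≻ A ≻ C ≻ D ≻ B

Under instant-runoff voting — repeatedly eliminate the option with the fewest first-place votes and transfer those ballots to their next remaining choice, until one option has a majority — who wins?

Round 1: C 34, D 27, E 6, A 17, B 28. Eliminate E.
Round 2: C 34, D 27, A 23, B 28. Eliminate A.
Round 3: C 57, D 27, B 28. C has a majority.

C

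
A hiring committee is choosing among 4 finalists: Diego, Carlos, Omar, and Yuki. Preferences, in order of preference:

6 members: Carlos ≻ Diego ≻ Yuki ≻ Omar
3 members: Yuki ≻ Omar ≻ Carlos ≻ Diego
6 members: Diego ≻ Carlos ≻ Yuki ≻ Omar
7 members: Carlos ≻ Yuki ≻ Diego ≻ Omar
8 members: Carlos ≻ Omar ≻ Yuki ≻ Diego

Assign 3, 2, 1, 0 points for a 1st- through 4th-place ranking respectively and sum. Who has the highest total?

Diego: 6·2 + 3·0 + 6·3 + 7·1 + 8·0 = 37
Carlos: 6·3 + 3·1 + 6·2 + 7·3 + 8·3 = 78
Omar: 6·0 + 3·2 + 6·0 + 7·0 + 8·2 = 22
Yuki: 6·1 + 3·3 + 6·1 + 7·2 + 8·1 = 43
Carlos has the highest Borda score (78).

Carlos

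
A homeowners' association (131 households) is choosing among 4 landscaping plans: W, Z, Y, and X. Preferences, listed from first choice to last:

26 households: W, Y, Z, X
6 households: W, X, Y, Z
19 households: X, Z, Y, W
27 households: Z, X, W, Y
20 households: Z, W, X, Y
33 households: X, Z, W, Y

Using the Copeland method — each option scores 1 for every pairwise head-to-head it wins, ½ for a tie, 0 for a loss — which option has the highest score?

W: beats Y; loses to Z and X → score 1.
Z: beats W, Y, and X → score 3.
Y: loses to W, Z, and X → score 0.
X: beats W and Y; loses to Z → score 2.
Z has the best pairwise record.

Z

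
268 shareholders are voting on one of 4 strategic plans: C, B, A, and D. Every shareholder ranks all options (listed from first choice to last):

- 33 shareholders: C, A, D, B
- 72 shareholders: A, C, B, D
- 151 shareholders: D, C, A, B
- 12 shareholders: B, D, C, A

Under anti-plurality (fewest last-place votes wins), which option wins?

C

Last-place votes: C 0, B 184, A 12, D 72.
C is ranked last by the fewest voters, so C wins.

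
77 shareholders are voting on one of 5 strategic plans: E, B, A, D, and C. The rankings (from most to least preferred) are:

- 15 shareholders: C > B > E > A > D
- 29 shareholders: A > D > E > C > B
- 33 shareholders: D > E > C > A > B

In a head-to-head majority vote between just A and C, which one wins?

C

Voters preferring A to C: 29; preferring C to A: 48.
C wins the head-to-head.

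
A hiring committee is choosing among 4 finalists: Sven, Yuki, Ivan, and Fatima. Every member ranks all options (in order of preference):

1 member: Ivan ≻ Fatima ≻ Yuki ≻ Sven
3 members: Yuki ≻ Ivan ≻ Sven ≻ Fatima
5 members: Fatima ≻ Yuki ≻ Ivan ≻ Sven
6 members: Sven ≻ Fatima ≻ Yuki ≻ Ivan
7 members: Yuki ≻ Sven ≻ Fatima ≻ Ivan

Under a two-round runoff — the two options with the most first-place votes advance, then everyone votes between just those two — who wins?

Yuki

Round 1 first-place votes: Sven 6, Yuki 10, Ivan 1, Fatima 5.
Yuki and Sven advance.
Runoff: Yuki is preferred to Sven by 16 voters; Sven by 6.
Yuki wins the runoff.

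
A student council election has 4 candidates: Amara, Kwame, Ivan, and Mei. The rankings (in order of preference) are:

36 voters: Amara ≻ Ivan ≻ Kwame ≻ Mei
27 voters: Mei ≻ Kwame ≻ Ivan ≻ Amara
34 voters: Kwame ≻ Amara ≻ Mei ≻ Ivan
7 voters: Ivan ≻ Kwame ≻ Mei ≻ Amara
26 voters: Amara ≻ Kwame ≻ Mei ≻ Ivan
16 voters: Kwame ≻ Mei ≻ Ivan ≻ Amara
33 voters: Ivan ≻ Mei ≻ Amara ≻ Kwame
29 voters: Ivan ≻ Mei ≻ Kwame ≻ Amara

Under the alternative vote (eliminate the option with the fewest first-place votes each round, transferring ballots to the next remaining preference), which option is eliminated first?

Mei

Round 1: Amara 62, Kwame 50, Ivan 69, Mei 27. Eliminate Mei.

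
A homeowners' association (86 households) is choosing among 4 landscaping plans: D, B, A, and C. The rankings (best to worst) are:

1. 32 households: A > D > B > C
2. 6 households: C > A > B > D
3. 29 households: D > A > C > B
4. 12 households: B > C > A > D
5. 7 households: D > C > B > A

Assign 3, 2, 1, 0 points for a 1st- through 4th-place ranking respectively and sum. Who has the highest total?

A

D: 32·2 + 6·0 + 29·3 + 12·0 + 7·3 = 172
B: 32·1 + 6·1 + 29·0 + 12·3 + 7·1 = 81
A: 32·3 + 6·2 + 29·2 + 12·1 + 7·0 = 178
C: 32·0 + 6·3 + 29·1 + 12·2 + 7·2 = 85
A has the highest Borda score (178).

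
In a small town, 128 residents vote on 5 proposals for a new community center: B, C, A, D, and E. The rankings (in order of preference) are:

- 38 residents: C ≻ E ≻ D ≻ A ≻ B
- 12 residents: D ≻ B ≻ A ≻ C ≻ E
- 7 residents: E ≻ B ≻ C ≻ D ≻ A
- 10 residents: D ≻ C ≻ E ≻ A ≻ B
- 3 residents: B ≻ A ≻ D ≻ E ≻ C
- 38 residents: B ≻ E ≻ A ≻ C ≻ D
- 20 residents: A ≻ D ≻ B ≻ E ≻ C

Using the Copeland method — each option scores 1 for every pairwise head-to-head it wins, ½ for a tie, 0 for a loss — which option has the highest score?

E

B: beats C and E; loses to A and D → score 2.
C: beats D; loses to B, A, and E → score 1.
A: beats B and C; loses to D and E → score 2.
D: beats B and A; loses to C and E → score 2.
E: beats C, A, and D; loses to B → score 3.
E has the best pairwise record.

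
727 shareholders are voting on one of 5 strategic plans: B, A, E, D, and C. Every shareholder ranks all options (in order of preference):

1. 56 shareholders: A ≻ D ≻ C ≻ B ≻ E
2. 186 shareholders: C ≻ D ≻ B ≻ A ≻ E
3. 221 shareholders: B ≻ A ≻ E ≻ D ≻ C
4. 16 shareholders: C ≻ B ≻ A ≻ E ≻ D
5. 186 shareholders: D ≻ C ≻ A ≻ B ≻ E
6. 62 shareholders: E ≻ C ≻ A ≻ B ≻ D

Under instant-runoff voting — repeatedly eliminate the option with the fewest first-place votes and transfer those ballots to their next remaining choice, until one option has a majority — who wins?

Round 1: B 221, A 56, E 62, D 186, C 202. Eliminate A.
Round 2: B 221, E 62, D 242, C 202. Eliminate E.
Round 3: B 221, D 242, C 264. Eliminate B.
Round 4: D 463, C 264. D has a majority.

D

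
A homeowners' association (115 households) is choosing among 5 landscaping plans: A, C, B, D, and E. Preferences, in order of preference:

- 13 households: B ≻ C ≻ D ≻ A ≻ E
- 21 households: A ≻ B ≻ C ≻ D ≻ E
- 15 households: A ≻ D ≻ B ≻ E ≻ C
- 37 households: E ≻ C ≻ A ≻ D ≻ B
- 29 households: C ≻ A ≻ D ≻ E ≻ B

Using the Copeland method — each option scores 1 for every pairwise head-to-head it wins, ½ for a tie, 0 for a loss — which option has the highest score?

C

A: beats B, D, and E; loses to C → score 3.
C: beats A, B, D, and E → score 4.
B: loses to A, C, D, and E → score 0.
D: beats B and E; loses to A and C → score 2.
E: beats B; loses to A, C, and D → score 1.
C has the best pairwise record.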